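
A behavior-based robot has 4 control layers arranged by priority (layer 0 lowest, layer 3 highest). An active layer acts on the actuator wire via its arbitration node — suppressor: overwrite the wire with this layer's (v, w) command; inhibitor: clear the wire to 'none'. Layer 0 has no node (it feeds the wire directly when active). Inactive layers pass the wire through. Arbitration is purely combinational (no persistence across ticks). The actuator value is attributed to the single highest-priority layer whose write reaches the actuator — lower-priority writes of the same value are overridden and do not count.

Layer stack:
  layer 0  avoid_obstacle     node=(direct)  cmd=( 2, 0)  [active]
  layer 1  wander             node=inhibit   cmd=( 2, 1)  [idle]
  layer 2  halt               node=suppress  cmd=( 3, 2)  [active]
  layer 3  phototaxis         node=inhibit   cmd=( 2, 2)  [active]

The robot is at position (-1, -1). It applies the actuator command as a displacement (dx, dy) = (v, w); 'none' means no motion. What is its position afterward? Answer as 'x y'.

-1 -1

L0 avoid_obstacle: active, feeds wire = (2, 0)
L1 wander: idle → wire stays (2, 0)
L2 halt: active, suppressor → wire = (3, 2)
L3 phototaxis: active, inhibitor → wire = none
actuator = none
position: (-1, -1) + none = (-1, -1)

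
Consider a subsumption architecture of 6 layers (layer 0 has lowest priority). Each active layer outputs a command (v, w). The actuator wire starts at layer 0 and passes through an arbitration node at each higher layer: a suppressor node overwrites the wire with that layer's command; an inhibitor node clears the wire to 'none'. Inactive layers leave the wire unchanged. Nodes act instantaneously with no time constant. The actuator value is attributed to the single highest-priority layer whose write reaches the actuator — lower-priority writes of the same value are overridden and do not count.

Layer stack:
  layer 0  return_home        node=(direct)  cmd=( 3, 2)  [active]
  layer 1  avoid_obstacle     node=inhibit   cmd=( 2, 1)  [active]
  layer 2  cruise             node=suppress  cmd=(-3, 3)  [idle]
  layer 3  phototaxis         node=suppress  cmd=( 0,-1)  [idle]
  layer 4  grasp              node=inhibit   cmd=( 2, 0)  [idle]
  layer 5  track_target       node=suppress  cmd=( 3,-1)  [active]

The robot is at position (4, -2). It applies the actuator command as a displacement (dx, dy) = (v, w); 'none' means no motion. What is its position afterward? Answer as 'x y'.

L0 return_home: active, feeds wire = (3, 2)
L1 avoid_obstacle: active, inhibitor → wire = none
L2 cruise: idle → wire stays none
L3 phototaxis: idle → wire stays none
L4 grasp: idle → wire stays none
L5 track_target: active, suppressor → wire = (3, -1)
actuator = (3, -1)
position: (4, -2) + (3, -1) = (7, -3)

7 -3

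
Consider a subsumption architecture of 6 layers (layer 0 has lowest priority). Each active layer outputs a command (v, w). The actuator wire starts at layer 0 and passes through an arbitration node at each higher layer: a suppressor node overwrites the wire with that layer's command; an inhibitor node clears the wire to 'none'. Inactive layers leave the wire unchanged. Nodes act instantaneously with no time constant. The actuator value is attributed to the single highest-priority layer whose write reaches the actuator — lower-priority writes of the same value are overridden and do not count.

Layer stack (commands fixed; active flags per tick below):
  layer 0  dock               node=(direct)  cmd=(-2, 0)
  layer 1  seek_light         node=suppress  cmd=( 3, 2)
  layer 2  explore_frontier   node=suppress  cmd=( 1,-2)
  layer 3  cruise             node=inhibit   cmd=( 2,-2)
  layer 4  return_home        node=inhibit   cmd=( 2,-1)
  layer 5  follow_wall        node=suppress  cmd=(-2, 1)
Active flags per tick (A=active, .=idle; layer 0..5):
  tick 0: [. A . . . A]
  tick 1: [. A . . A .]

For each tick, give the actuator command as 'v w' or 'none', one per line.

-2 1
none

tick 0:
  L0 dock: idle → wire = none
  L1 seek_light: active, suppressor → wire = (3, 2)
  L2 explore_frontier: idle → wire stays (3, 2)
  L3 cruise: idle → wire stays (3, 2)
  L4 return_home: idle → wire stays (3, 2)
  L5 follow_wall: active, suppressor → wire = (-2, 1)
  actuator = (-2, 1)
tick 1:
  L0 dock: idle → wire = none
  L1 seek_light: active, suppressor → wire = (3, 2)
  L2 explore_frontier: idle → wire stays (3, 2)
  L3 cruise: idle → wire stays (3, 2)
  L4 return_home: active, inhibitor → wire = none
  L5 follow_wall: idle → wire stays none
  actuator = none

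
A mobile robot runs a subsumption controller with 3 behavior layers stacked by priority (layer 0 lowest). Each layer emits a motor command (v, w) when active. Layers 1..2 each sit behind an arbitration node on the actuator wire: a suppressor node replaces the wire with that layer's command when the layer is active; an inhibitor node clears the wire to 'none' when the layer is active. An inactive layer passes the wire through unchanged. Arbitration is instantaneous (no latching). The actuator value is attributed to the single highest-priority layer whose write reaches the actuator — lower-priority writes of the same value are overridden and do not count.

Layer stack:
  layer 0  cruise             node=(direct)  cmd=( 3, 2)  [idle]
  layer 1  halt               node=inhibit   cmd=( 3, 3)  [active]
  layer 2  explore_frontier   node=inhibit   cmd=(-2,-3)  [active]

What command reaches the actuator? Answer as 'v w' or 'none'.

none

[0] cruise off; wire := none
[1] halt on (inhibit); wire := none
[2] explore_frontier on (inhibit); wire := none
output none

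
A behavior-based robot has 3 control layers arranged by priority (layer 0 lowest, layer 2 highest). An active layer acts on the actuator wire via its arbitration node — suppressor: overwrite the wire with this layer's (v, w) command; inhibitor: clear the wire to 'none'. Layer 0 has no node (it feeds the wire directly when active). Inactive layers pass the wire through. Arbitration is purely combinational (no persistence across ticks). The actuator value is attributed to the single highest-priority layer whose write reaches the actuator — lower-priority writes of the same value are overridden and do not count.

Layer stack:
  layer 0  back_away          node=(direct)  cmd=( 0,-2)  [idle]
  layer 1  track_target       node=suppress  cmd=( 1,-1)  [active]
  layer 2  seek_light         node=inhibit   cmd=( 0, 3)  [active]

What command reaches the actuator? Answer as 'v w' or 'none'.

layer 0 (back_away) idle — none
layer 1 (track_target) active — suppresses: (1, -1)
layer 2 (seek_light) active — inhibits: none
→ actuator none

none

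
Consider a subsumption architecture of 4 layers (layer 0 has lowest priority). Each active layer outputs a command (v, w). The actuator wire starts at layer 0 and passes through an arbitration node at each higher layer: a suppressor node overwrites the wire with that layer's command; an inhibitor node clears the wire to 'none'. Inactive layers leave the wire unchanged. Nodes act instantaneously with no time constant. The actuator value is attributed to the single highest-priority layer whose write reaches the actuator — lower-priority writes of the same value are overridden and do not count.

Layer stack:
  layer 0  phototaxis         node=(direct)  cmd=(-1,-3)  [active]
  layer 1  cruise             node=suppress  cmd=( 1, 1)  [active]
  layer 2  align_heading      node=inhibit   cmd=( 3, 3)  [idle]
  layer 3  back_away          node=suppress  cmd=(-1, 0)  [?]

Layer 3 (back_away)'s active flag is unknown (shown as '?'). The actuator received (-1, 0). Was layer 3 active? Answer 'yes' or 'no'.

yes

If layer 3 is active=yes:
  actuator would be (-1, 0)
If layer 3 is active=no:
  actuator would be (1, 1)
Observed (-1, 0), so layer 3 was active.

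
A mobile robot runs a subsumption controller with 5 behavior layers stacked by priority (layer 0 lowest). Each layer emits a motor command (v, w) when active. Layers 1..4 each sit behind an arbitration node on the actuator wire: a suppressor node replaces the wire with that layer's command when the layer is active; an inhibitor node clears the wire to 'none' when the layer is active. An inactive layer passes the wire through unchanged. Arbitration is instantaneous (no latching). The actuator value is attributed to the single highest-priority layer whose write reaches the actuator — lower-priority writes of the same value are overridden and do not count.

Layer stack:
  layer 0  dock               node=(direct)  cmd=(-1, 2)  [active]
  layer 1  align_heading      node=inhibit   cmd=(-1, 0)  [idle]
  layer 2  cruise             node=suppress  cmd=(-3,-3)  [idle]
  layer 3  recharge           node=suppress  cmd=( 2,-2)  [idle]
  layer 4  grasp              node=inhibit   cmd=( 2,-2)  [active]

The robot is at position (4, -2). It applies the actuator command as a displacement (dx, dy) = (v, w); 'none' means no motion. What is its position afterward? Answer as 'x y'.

[0] dock on; wire := (-1, 2)
[1] align_heading off; pass (-1, 2)
[2] cruise off; pass (-1, 2)
[3] recharge off; pass (-1, 2)
[4] grasp on (inhibit); wire := none
output none
position: (4, -2) + none = (4, -2)

4 -2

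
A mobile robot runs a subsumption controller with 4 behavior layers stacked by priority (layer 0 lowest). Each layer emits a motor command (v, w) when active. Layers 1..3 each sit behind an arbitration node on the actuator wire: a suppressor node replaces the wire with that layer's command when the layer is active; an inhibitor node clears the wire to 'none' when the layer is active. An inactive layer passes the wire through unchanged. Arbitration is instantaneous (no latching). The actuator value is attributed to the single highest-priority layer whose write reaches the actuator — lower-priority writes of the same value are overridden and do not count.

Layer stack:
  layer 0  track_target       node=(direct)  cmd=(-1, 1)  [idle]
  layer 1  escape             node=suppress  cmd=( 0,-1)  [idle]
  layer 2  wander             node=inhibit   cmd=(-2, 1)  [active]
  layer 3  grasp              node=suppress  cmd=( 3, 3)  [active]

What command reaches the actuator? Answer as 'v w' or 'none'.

layer 0 (track_target) idle — none
layer 1 (escape) idle — unchanged: none
layer 2 (wander) active — inhibits: none
layer 3 (grasp) active — suppresses: (3, 3)
→ actuator (3, 3)

3 3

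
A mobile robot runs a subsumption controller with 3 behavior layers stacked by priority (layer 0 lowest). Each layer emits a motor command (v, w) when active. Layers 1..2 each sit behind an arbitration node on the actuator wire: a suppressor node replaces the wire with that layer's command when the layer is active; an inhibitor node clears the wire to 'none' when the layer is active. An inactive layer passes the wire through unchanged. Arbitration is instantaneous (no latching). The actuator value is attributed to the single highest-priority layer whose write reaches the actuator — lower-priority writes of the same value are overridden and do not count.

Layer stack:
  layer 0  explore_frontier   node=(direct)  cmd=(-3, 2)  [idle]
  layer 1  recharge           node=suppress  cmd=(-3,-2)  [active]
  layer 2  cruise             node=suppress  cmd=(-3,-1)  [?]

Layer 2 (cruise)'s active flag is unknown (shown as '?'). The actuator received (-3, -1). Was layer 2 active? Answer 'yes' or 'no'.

If layer 2 is active=yes:
  actuator would be (-3, -1)
If layer 2 is active=no:
  actuator would be (-3, -2)
Observed (-3, -1), so layer 2 was active.

yes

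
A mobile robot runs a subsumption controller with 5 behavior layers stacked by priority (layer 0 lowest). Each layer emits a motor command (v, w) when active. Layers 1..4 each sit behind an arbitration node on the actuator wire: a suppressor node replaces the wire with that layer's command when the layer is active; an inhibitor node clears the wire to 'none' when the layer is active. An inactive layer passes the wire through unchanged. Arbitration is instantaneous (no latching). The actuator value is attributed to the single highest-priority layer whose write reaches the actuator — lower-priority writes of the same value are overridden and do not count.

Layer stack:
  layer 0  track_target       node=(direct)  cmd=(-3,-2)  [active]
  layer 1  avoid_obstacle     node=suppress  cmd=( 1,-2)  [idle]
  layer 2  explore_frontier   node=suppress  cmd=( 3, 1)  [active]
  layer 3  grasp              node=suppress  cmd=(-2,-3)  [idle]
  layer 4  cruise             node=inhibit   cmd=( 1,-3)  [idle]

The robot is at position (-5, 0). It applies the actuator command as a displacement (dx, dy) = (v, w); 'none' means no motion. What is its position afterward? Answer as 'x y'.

-2 1

L0 track_target: active, feeds wire = (-3, -2)
L1 avoid_obstacle: idle → wire stays (-3, -2)
L2 explore_frontier: active, suppressor → wire = (3, 1)
L3 grasp: idle → wire stays (3, 1)
L4 cruise: idle → wire stays (3, 1)
actuator = (3, 1)
position: (-5, 0) + (3, 1) = (-2, 1)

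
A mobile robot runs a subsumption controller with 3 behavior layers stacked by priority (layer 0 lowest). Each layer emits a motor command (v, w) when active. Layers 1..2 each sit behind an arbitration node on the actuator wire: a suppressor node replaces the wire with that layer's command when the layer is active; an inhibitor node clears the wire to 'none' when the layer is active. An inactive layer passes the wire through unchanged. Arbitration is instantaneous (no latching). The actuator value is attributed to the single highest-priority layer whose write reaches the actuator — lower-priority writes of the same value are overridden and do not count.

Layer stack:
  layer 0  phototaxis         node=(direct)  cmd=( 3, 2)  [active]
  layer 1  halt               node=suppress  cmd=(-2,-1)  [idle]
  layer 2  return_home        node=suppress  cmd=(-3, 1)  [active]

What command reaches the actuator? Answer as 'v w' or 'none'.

[0] phototaxis on; wire := (3, 2)
[1] halt off; pass (3, 2)
[2] return_home on (suppress); wire := (-3, 1)
output (-3, 1)

-3 1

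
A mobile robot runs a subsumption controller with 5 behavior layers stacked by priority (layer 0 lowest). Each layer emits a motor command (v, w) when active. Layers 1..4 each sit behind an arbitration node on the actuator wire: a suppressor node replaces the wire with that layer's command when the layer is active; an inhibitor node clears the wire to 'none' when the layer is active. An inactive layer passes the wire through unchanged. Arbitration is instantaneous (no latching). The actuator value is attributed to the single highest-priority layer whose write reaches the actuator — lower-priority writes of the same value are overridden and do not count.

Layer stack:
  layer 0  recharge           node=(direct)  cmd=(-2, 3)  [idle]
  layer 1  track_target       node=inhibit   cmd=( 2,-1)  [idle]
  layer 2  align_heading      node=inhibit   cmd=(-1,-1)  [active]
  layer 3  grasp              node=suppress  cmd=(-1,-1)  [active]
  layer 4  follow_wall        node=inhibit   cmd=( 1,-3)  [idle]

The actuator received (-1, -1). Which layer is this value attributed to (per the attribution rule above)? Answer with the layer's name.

grasp

L0 recharge: idle → wire = none
L1 track_target: idle → wire stays none
L2 align_heading: active, inhibitor → wire = none
L3 grasp: active, suppressor → wire = (-1, -1)
L4 follow_wall: idle → wire stays (-1, -1)
actuator = (-1, -1)
last writer: layer 3 = grasp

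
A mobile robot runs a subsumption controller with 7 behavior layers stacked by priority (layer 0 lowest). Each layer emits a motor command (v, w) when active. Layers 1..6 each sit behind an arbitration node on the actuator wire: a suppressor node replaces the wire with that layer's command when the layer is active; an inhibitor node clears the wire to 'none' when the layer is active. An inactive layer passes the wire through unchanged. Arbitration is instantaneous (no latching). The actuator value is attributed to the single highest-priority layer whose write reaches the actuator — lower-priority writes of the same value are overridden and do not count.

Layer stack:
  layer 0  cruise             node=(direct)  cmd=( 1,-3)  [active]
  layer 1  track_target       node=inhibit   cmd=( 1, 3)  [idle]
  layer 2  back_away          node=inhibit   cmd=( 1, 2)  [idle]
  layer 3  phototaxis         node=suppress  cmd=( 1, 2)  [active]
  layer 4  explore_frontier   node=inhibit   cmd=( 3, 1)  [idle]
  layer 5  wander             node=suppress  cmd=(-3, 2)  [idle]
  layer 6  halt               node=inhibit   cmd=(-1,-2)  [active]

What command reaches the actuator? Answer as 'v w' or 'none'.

none

[0] cruise on; wire := (1, -3)
[1] track_target off; pass (1, -3)
[2] back_away off; pass (1, -3)
[3] phototaxis on (suppress); wire := (1, 2)
[4] explore_frontier off; pass (1, 2)
[5] wander off; pass (1, 2)
[6] halt on (inhibit); wire := none
output none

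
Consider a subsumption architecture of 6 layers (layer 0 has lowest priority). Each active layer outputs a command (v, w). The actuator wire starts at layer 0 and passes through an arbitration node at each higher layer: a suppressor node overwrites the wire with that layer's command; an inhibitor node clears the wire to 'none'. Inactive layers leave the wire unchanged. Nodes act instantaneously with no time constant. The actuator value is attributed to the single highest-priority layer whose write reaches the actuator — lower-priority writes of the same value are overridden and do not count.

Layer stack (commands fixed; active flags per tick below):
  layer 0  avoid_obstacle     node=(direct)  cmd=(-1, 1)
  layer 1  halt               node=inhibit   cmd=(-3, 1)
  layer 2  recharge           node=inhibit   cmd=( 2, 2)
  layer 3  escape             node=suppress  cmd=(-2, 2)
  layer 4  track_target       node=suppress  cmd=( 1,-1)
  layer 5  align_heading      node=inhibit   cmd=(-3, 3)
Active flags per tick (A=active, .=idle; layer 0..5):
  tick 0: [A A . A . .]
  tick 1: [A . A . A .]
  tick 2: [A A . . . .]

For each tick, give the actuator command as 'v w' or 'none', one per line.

-2 2
1 -1
none

tick 0:
  [0] avoid_obstacle on; wire := (-1, 1)
  [1] halt on (inhibit); wire := none
  [2] recharge off; pass none
  [3] escape on (suppress); wire := (-2, 2)
  [4] track_target off; pass (-2, 2)
  [5] align_heading off; pass (-2, 2)
  output (-2, 2)
tick 1:
  [0] avoid_obstacle on; wire := (-1, 1)
  [1] halt off; pass (-1, 1)
  [2] recharge on (inhibit); wire := none
  [3] escape off; pass none
  [4] track_target on (suppress); wire := (1, -1)
  [5] align_heading off; pass (1, -1)
  output (1, -1)
tick 2:
  [0] avoid_obstacle on; wire := (-1, 1)
  [1] halt on (inhibit); wire := none
  [2] recharge off; pass none
  [3] escape off; pass none
  [4] track_target off; pass none
  [5] align_heading off; pass none
  output none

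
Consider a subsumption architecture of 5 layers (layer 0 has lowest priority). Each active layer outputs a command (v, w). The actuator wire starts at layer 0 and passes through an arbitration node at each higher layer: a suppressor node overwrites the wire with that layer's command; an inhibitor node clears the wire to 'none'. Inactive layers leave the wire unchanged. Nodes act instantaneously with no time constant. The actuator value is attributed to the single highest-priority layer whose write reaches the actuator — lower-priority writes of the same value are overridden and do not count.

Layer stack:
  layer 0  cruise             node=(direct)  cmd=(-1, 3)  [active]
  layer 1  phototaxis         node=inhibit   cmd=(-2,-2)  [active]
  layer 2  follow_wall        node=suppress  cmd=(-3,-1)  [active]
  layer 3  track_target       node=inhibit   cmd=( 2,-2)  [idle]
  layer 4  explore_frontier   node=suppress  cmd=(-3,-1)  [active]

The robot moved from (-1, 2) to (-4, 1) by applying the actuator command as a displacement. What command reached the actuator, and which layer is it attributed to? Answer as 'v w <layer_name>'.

-3 -1 explore_frontier

displacement = (-4, 1) − (-1, 2) = (-3, -1)
L0 cruise: active, feeds wire = (-1, 3)
L1 phototaxis: active, inhibitor → wire = none
L2 follow_wall: active, suppressor → wire = (-3, -1)
L3 track_target: idle → wire stays (-3, -1)
L4 explore_frontier: active, suppressor → wire = (-3, -1)
actuator = (-3, -1) — from layer 4 (explore_frontier)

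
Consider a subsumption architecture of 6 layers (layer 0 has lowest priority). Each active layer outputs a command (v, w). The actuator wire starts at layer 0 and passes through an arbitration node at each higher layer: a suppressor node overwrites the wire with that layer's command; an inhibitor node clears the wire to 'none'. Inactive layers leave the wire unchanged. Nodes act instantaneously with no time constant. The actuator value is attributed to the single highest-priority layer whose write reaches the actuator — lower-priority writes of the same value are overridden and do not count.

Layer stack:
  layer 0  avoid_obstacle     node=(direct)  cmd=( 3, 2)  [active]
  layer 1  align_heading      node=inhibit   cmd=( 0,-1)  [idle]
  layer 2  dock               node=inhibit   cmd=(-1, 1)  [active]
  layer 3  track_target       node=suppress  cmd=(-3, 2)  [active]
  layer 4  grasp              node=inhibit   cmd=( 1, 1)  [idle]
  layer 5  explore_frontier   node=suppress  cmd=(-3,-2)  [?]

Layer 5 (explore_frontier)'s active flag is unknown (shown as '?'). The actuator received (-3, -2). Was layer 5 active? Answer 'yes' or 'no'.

yes

If layer 5 is active=yes:
  actuator would be (-3, -2)
If layer 5 is active=no:
  actuator would be (-3, 2)
Observed (-3, -2), so layer 5 was active.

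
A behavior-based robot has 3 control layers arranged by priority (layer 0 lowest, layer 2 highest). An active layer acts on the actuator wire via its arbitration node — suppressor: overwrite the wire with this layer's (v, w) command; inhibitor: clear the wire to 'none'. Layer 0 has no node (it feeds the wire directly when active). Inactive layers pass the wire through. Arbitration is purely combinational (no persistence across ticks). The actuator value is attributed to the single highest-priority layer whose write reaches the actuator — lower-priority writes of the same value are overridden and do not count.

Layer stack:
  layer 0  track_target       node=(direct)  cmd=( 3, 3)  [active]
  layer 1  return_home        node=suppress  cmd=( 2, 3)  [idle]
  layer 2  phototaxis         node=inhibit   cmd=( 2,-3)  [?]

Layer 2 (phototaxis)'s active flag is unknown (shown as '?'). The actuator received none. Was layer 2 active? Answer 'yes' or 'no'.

If layer 2 is active=yes:
  actuator would be none
If layer 2 is active=no:
  actuator would be (3, 3)
Observed none, so layer 2 was active.

yes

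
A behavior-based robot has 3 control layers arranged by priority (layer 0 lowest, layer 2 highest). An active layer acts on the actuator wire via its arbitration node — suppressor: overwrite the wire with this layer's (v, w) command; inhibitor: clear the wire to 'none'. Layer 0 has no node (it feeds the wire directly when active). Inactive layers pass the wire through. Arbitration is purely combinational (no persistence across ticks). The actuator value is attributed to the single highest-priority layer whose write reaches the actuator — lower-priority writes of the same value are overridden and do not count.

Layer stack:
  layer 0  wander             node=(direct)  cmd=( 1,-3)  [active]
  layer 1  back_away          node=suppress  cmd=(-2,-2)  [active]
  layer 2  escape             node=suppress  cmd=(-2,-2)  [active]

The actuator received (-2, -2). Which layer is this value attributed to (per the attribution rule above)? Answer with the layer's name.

escape

L0 wander: active, feeds wire = (1, -3)
L1 back_away: active, suppressor → wire = (-2, -2)
L2 escape: active, suppressor → wire = (-2, -2)
actuator = (-2, -2)
last writer: layer 2 = escape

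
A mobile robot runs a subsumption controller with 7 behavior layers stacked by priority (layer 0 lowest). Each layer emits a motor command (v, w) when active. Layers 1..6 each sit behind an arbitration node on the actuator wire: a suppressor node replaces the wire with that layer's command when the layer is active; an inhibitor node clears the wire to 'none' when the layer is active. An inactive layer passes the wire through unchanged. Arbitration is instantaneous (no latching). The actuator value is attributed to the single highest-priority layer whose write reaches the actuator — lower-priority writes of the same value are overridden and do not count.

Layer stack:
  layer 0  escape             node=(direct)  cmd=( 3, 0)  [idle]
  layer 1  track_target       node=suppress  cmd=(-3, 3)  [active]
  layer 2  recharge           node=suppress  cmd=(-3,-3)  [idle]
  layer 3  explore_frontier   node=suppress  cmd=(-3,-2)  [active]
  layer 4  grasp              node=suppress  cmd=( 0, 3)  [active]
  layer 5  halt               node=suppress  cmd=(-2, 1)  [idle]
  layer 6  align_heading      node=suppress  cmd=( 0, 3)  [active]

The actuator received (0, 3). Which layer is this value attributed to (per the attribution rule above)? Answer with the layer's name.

L0 escape: idle → wire = none
L1 track_target: active, suppressor → wire = (-3, 3)
L2 recharge: idle → wire stays (-3, 3)
L3 explore_frontier: active, suppressor → wire = (-3, -2)
L4 grasp: active, suppressor → wire = (0, 3)
L5 halt: idle → wire stays (0, 3)
L6 align_heading: active, suppressor → wire = (0, 3)
actuator = (0, 3)
last writer: layer 6 = align_heading

align_heading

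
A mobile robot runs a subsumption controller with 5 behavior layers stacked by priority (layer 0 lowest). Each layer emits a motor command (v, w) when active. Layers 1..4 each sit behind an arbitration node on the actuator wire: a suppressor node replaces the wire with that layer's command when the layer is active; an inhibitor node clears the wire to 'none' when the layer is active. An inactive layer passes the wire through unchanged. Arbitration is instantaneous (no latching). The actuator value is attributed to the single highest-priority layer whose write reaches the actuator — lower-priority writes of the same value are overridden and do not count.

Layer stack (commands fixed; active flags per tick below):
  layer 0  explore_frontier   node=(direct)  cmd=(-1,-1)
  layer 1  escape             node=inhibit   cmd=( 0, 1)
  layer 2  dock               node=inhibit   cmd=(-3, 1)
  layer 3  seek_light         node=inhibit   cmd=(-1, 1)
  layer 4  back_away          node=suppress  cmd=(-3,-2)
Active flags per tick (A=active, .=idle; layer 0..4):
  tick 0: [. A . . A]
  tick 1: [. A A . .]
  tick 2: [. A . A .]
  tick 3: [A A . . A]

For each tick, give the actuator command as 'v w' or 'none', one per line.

-3 -2
none
none
-3 -2

tick 0:
  [0] explore_frontier off; wire := none
  [1] escape on (inhibit); wire := none
  [2] dock off; pass none
  [3] seek_light off; pass none
  [4] back_away on (suppress); wire := (-3, -2)
  output (-3, -2)
tick 1:
  [0] explore_frontier off; wire := none
  [1] escape on (inhibit); wire := none
  [2] dock on (inhibit); wire := none
  [3] seek_light off; pass none
  [4] back_away off; pass none
  output none
tick 2:
  [0] explore_frontier off; wire := none
  [1] escape on (inhibit); wire := none
  [2] dock off; pass none
  [3] seek_light on (inhibit); wire := none
  [4] back_away off; pass none
  output none
tick 3:
  [0] explore_frontier on; wire := (-1, -1)
  [1] escape on (inhibit); wire := none
  [2] dock off; pass none
  [3] seek_light off; pass none
  [4] back_away on (suppress); wire := (-3, -2)
  output (-3, -2)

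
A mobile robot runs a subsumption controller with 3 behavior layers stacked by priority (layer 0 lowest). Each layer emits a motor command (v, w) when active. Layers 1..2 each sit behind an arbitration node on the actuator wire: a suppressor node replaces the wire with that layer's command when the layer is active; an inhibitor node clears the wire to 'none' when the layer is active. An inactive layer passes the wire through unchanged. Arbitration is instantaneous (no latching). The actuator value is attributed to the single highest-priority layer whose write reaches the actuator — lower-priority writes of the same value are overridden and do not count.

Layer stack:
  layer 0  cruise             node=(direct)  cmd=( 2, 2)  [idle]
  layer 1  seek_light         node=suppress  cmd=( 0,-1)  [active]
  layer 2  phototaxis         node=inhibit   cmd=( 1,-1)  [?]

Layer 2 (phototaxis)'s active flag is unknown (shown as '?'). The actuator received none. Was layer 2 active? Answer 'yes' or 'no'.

If layer 2 is active=yes:
  actuator would be none
If layer 2 is active=no:
  actuator would be (0, -1)
Observed none, so layer 2 was active.

yes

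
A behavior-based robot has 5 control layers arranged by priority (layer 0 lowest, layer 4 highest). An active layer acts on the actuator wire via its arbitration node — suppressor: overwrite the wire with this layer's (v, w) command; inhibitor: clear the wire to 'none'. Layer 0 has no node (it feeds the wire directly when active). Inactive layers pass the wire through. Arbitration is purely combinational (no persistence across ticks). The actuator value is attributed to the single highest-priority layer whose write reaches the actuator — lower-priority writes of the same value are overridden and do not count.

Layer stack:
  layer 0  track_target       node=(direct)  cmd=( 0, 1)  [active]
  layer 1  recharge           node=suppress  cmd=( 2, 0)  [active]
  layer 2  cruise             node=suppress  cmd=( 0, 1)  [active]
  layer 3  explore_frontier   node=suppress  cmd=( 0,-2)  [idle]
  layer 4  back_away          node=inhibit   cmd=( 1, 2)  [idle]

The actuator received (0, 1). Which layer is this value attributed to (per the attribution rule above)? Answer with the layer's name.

cruise

layer 0 (track_target) active — direct: (0, 1)
layer 1 (recharge) active — suppresses: (2, 0)
layer 2 (cruise) active — suppresses: (0, 1)
layer 3 (explore_frontier) idle — unchanged: (0, 1)
layer 4 (back_away) idle — unchanged: (0, 1)
→ actuator (0, 1)
last writer: layer 2 = cruise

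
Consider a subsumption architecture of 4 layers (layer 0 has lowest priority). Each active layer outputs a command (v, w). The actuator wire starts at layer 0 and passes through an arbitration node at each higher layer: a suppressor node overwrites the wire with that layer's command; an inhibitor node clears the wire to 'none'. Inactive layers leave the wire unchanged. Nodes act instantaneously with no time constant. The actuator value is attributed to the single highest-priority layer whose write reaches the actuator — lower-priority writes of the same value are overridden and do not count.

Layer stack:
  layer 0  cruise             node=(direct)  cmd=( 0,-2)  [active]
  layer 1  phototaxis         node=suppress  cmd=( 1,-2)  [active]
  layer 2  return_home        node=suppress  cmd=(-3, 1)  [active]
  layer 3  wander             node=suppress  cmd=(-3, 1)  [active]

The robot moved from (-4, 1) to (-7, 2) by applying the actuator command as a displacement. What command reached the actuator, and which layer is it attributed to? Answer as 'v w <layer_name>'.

displacement = (-7, 2) − (-4, 1) = (-3, 1)
L0 cruise: active, feeds wire = (0, -2)
L1 phototaxis: active, suppressor → wire = (1, -2)
L2 return_home: active, suppressor → wire = (-3, 1)
L3 wander: active, suppressor → wire = (-3, 1)
actuator = (-3, 1) — from layer 3 (wander)

-3 1 wander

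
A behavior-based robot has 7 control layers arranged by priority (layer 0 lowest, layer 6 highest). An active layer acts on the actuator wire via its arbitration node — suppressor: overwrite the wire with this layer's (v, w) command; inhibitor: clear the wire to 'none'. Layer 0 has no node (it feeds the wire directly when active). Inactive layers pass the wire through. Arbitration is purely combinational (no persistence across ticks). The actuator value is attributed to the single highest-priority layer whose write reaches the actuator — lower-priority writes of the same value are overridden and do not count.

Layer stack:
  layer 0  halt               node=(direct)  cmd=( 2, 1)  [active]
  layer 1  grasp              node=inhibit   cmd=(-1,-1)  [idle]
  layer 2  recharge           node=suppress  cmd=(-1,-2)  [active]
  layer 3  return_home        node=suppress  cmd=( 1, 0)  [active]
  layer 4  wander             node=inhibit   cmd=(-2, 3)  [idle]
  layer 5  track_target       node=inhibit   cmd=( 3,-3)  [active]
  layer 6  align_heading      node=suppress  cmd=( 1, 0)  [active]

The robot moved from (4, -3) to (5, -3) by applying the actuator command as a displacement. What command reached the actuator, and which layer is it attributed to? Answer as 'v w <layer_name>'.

displacement = (5, -3) − (4, -3) = (1, 0)
L0 halt: active, feeds wire = (2, 1)
L1 grasp: idle → wire stays (2, 1)
L2 recharge: active, suppressor → wire = (-1, -2)
L3 return_home: active, suppressor → wire = (1, 0)
L4 wander: idle → wire stays (1, 0)
L5 track_target: active, inhibitor → wire = none
L6 align_heading: active, suppressor → wire = (1, 0)
actuator = (1, 0) — from layer 6 (align_heading)

1 0 align_heading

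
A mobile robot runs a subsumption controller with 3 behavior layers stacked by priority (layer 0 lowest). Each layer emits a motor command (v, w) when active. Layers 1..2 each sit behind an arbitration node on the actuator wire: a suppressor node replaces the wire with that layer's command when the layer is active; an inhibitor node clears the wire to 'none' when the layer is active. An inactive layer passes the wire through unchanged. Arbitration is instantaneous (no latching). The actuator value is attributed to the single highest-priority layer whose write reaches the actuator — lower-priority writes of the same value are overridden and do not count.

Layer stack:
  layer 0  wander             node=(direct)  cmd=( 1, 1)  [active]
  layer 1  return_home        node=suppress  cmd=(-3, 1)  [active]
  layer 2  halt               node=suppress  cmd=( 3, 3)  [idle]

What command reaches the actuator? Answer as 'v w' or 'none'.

[0] wander on; wire := (1, 1)
[1] return_home on (suppress); wire := (-3, 1)
[2] halt off; pass (-3, 1)
output (-3, 1)

-3 1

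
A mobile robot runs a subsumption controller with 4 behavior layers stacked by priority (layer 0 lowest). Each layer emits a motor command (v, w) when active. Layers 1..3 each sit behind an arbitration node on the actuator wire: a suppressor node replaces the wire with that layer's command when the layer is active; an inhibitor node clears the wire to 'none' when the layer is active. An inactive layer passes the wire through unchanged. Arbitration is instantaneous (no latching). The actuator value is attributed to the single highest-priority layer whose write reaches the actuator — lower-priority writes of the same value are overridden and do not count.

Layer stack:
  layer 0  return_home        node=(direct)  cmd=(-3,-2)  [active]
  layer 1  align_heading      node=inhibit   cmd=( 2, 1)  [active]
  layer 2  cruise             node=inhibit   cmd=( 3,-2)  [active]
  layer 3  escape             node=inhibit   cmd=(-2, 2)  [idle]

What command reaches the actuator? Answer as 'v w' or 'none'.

none

L0 return_home: active, feeds wire = (-3, -2)
L1 align_heading: active, inhibitor → wire = none
L2 cruise: active, inhibitor → wire = none
L3 escape: idle → wire stays none
actuator = none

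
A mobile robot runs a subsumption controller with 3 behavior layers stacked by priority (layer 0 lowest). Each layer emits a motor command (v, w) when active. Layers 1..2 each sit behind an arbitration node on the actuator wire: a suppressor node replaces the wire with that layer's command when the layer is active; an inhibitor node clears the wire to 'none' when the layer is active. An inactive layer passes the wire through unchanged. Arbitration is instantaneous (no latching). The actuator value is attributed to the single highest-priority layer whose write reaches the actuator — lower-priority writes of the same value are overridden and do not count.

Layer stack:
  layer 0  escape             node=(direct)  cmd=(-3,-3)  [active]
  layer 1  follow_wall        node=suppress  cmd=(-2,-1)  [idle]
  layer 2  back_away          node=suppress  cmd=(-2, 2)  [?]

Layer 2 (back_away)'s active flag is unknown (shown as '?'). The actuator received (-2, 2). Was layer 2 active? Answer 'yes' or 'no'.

yes

If layer 2 is active=yes:
  actuator would be (-2, 2)
If layer 2 is active=no:
  actuator would be (-3, -3)
Observed (-2, 2), so layer 2 was active.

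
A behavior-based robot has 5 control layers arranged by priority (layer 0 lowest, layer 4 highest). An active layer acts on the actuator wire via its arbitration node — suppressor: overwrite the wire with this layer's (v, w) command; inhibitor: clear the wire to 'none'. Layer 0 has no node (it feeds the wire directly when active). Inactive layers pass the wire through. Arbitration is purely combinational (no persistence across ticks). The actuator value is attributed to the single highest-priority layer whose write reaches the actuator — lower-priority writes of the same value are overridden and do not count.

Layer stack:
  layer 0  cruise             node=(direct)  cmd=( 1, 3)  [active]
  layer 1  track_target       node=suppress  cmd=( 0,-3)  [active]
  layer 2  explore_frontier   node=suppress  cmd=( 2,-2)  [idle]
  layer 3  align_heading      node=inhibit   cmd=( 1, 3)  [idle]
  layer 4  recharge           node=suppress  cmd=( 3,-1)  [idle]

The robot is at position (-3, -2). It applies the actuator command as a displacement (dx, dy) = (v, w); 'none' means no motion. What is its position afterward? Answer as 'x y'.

L0 cruise: active, feeds wire = (1, 3)
L1 track_target: active, suppressor → wire = (0, -3)
L2 explore_frontier: idle → wire stays (0, -3)
L3 align_heading: idle → wire stays (0, -3)
L4 recharge: idle → wire stays (0, -3)
actuator = (0, -3)
position: (-3, -2) + (0, -3) = (-3, -5)

-3 -5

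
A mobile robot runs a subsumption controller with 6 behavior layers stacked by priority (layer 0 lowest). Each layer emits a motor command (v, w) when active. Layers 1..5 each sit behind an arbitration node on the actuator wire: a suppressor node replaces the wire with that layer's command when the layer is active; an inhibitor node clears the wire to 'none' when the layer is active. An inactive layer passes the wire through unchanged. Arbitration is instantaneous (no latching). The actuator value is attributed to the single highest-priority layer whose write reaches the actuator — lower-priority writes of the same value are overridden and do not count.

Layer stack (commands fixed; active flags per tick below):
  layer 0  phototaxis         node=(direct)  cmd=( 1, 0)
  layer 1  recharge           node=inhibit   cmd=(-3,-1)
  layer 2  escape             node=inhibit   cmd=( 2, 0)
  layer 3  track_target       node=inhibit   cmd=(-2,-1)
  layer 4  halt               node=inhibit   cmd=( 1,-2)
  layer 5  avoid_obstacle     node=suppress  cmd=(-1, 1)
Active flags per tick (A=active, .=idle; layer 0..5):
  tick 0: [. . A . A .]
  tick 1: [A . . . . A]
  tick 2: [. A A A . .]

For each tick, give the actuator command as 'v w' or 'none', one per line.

tick 0:
  [0] phototaxis off; wire := none
  [1] recharge off; pass none
  [2] escape on (inhibit); wire := none
  [3] track_target off; pass none
  [4] halt on (inhibit); wire := none
  [5] avoid_obstacle off; pass none
  output none
tick 1:
  [0] phototaxis on; wire := (1, 0)
  [1] recharge off; pass (1, 0)
  [2] escape off; pass (1, 0)
  [3] track_target off; pass (1, 0)
  [4] halt off; pass (1, 0)
  [5] avoid_obstacle on (suppress); wire := (-1, 1)
  output (-1, 1)
tick 2:
  [0] phototaxis off; wire := none
  [1] recharge on (inhibit); wire := none
  [2] escape on (inhibit); wire := none
  [3] track_target on (inhibit); wire := none
  [4] halt off; pass none
  [5] avoid_obstacle off; pass none
  output none

none
-1 1
none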